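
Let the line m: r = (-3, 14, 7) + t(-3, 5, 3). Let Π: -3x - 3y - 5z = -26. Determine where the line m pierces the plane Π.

(3, 4, 1)

Substitute r = (-3, 14, 7) + t(-3, 5, 3) into the plane: -68 + (-21)t = -26, so t = -2.
Intersection: (-3, 14, 7) + (-2)·(-3, 5, 3) = (3, 4, 1).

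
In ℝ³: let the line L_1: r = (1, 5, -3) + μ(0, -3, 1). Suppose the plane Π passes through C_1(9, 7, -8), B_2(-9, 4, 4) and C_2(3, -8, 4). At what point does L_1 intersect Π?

(1, 8, -4)

C_1B_2 = (-18, -3, 12), C_1C_2 = (-6, -15, 12); a normal to Π is C_1B_2 × C_1C_2 = (144, 144, 252).
Using C_1: Π has equation 144x + 144y + 252z = 288.
Substitute r = (1, 5, -3) + t(0, -3, 1) into the plane: 108 + (-180)t = 288, so t = -1.
Intersection: (1, 5, -3) + (-1)·(0, -3, 1) = (1, 8, -4).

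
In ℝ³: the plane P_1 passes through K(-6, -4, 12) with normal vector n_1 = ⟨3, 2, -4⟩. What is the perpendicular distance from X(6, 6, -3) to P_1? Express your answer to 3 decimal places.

P_1: n_1·r = n_1·K gives 3x + 2y - 4z = -74.
n·X − d = (3)·(6) + (2)·(6) + (-4)·(-3) − (-74) = 116; |n| = √29.
Distance = |116| / √29 = 116/√29 ≈ 21.541.

21.541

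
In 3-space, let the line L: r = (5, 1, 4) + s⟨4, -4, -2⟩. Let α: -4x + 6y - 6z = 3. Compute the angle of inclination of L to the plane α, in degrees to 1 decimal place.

29.8

sin θ = |n·v| / (|n||v|) = |-28| / (√88 · √36) = 0.49747.
θ ≈ 29.8°.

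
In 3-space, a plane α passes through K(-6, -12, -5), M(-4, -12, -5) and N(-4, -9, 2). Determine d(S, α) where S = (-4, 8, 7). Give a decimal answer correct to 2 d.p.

13.66

KM = (2, 0, 0), KN = (2, 3, 7); a normal to α is KM × KN = (0, -14, 6).
Using K: α has equation -14y + 6z = 138.
n·S − d = (0)·(-4) + (-14)·(8) + (6)·(7) − 138 = -208; |n| = √232.
Distance = |-208| / √232 = 208/√232 ≈ 13.66.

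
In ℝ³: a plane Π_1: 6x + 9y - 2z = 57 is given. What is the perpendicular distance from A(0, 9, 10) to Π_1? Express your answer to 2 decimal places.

n·A − d = (6)·(0) + (9)·(9) + (-2)·(10) − 57 = 4; |n| = √121.
Distance = |4| / √121 = 4/√121 ≈ 0.36.

0.36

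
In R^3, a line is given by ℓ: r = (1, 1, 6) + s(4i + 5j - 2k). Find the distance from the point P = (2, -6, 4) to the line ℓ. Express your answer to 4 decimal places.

6.1482

Taking (1, 1, 6) on ℓ with direction v = (4, 5, -2): w = P − (1, 1, 6) = (1, -7, -2), and w × v = (24, -6, 33).
Distance = |w × v| / |v| = √1701 / √45 ≈ 6.1482.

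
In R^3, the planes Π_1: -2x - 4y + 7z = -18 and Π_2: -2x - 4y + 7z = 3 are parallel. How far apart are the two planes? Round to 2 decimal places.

2.53

Same normal n = (-2, -4, 7) with |n| = √69; distance = |-18 − 3| / |n| = 21/√69 ≈ 2.53.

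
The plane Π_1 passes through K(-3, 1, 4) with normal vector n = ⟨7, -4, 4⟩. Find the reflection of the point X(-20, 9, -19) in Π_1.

Π_1: n·r = n·K gives 7x - 4y + 4z = -9.
λ = (n·X − d)/|n|² = (-252 − (-9))/81 = -3.
Reflection = X − 2λn = (-20, 9, -19) − (-6)·(7, -4, 4) = (22, -15, 5).

(22, -15, 5)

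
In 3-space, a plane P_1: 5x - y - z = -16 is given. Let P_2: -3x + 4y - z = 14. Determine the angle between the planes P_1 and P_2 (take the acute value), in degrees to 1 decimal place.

cos θ = |n₁·n₂| / (|n₁||n₂|) = |-18| / (√27 · √26).
θ = arccos(0.67937) ≈ 47.2°.

47.2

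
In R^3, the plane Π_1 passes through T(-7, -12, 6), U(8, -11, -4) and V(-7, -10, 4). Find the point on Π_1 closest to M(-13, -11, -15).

(-7, -1, -5)

TU = (15, 1, -10), TV = (0, 2, -2); a normal to Π_1 is TU × TV = (18, 30, 30).
Using T: Π_1 has equation 18x + 30y + 30z = -306.
Foot = M − λn with λ = (n·M − d)/|n|² = (-1014 − (-306))/2124 = -1/3.
Foot = (-13, -11, -15) − (-1/3)·(18, 30, 30) = (-7, -1, -5).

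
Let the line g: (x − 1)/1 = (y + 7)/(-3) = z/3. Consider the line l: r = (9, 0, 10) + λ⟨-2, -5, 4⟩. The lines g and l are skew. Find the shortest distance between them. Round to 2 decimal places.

10.29

g has direction (1, -3, 3) through (1, -7, 0).
Common perpendicular direction n = (1, -3, 3) × (-2, -5, 4) = (3, -10, -11).
With w = (9, 0, 10) − (1, -7, 0) = (8, 7, 10), w · n = -156.
Distance = |w · n| / |n| = |-156| / √230 ≈ 10.29.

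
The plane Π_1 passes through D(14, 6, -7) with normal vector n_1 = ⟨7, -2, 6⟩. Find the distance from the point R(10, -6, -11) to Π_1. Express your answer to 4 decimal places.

2.9680

Π_1: n_1·r = n_1·D gives 7x - 2y + 6z = 44.
n·R − d = (7)·(10) + (-2)·(-6) + (6)·(-11) − 44 = -28; |n| = √89.
Distance = |-28| / √89 = 28/√89 ≈ 2.9680.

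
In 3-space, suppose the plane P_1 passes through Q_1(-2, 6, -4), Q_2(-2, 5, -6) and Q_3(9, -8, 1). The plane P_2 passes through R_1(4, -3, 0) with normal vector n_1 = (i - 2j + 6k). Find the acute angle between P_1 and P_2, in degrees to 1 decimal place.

Q_1Q_2 = (0, -1, -2), Q_1Q_3 = (11, -14, 5); a normal to P_1 is Q_1Q_2 × Q_1Q_3 = (-33, -22, 11).
Using Q_1: P_1 has equation -33x - 22y + 11z = -110.
P_2: n_1·r = n_1·R_1 gives x - 2y + 6z = 10.
cos θ = |n₁·n₂| / (|n₁||n₂|) = |77| / (√1694 · √41).
θ = arccos(0.29217) ≈ 73.0°.

73.0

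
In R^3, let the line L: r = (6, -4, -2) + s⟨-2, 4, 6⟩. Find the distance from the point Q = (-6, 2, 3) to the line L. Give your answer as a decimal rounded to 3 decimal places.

9.816

Taking (6, -4, -2) on L with direction v = (-2, 4, 6): w = Q − (6, -4, -2) = (-12, 6, 5), and w × v = (16, 62, -36).
Distance = |w × v| / |v| = √5396 / √56 ≈ 9.816.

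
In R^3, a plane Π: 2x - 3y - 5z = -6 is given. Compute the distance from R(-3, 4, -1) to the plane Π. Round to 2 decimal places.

n·R − d = (2)·(-3) + (-3)·(4) + (-5)·(-1) − (-6) = -7; |n| = √38.
Distance = |-7| / √38 = 7/√38 ≈ 1.14.

1.14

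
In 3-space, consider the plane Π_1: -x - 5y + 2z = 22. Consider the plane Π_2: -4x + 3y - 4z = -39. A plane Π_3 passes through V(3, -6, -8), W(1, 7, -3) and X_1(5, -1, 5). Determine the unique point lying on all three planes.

(5, -5, 1)

VW = (-2, 13, 5), VX_1 = (2, 5, 13); a normal to Π_3 is VW × VX_1 = (144, 36, -36).
Using V: Π_3 has equation 144x + 36y - 36z = 504.
Solving the 3×3 linear system -x - 5y + 2z = 22, -4x + 3y - 4z = -39, 144x + 36y - 36z = 504 (e.g. by elimination or Cramer's rule, determinant = 2412) gives (5, -5, 1).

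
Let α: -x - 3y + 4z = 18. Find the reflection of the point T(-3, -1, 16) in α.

(1, 11, 0)

λ = (n·T − d)/|n|² = (70 − 18)/26 = 2.
Reflection = T − 2λn = (-3, -1, 16) − 4·(-1, -3, 4) = (1, 11, 0).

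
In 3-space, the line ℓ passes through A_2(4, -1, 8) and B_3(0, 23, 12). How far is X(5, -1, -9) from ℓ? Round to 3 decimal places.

A direction vector for ℓ is B_3 − A_2 = (-4, 24, 4).
Taking (4, -1, 8) on ℓ with direction v = (-4, 24, 4): w = X − (4, -1, 8) = (1, 0, -17), and w × v = (408, 64, 24).
Distance = |w × v| / |v| = √171136 / √608 ≈ 16.777.

16.777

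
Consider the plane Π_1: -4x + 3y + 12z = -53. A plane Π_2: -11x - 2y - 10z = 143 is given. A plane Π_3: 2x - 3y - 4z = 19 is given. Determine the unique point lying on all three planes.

Solving the 3×3 linear system -4x + 3y + 12z = -53, -11x - 2y - 10z = 143, 2x - 3y - 4z = 19 (e.g. by elimination or Cramer's rule, determinant = 340) gives (-7, -3, -6).

(-7, -3, -6)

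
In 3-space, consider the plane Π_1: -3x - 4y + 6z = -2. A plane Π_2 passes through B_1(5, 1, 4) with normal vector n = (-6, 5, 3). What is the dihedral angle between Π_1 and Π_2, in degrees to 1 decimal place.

Π_2: n·r = n·B_1 gives -6x + 5y + 3z = -13.
cos θ = |n₁·n₂| / (|n₁||n₂|) = |16| / (√61 · √70).
θ = arccos(0.24485) ≈ 75.8°.

75.8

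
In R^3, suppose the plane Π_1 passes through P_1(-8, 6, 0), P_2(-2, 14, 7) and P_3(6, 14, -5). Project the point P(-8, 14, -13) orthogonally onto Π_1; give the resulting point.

P_1P_2 = (6, 8, 7), P_1P_3 = (14, 8, -5); a normal to Π_1 is P_1P_2 × P_1P_3 = (-96, 128, -64).
Using P_1: Π_1 has equation -96x + 128y - 64z = 1536.
Foot = P − λn with λ = (n·P − d)/|n|² = (3392 − 1536)/29696 = 1/16.
Foot = (-8, 14, -13) − (1/16)·(-96, 128, -64) = (-2, 6, -9).

(-2, 6, -9)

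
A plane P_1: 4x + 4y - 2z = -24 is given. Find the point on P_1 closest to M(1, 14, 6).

Foot = M − λn with λ = (n·M − d)/|n|² = (48 − (-24))/36 = 2.
Foot = (1, 14, 6) − 2·(4, 4, -2) = (-7, 6, 10).

(-7, 6, 10)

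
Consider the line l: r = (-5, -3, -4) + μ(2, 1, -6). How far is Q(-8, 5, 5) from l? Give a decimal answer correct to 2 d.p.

Taking (-5, -3, -4) on l with direction v = (2, 1, -6): w = Q − (-5, -3, -4) = (-3, 8, 9), and w × v = (-57, 0, -19).
Distance = |w × v| / |v| = √3610 / √41 ≈ 9.38.

9.38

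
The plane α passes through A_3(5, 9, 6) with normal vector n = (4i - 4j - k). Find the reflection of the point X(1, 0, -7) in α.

(-7, 8, -5)

α: n·r = n·A_3 gives 4x - 4y - z = -22.
λ = (n·X − d)/|n|² = (11 − (-22))/33 = 1.
Reflection = X − 2λn = (1, 0, -7) − 2·(4, -4, -1) = (-7, 8, -5).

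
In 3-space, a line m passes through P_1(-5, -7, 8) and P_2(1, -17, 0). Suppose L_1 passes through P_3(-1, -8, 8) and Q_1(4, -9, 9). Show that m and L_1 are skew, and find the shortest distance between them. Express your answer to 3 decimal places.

A direction vector for m is P_2 − P_1 = (6, -10, -8).
A direction vector for L_1 is Q_1 − P_3 = (5, -1, 1).
Common perpendicular direction n = (6, -10, -8) × (5, -1, 1) = (-18, -46, 44).
With w = (-1, -8, 8) − (-5, -7, 8) = (4, -1, 0), w · n = -26.
Since n ≠ 0 the lines are not parallel, and w · n = -26 ≠ 0 so they do not intersect; hence they are skew.
Distance = |w · n| / |n| = |-26| / √4376 ≈ 0.393.

0.393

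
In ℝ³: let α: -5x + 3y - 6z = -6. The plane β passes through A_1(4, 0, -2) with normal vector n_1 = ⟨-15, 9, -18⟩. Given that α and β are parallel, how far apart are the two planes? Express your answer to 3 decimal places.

0.239

β: n_1·r = n_1·A_1 gives -15x + 9y - 18z = -24.
Rescale β by 1/3: -5x + 3y - 6z = -8. Then distance = |-6 − (-8)| / √70 ≈ 0.239.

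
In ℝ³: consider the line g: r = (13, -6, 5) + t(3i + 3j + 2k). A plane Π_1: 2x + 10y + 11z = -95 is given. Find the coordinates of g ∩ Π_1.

Substitute r = (13, -6, 5) + t(3, 3, 2) into the plane: 21 + 58t = -95, so t = -2.
Intersection: (13, -6, 5) + (-2)·(3, 3, 2) = (7, -12, 1).

(7, -12, 1)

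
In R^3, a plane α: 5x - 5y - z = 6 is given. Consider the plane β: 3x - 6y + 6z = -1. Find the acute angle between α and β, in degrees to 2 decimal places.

52.64

cos θ = |n₁·n₂| / (|n₁||n₂|) = |39| / (√51 · √81).
θ = arccos(0.60679) ≈ 52.64°.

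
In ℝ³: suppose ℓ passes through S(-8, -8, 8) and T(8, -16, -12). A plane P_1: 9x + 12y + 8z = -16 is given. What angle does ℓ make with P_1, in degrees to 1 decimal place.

14.2

A direction vector for ℓ is T − S = (16, -8, -20).
sin θ = |n·v| / (|n||v|) = |-112| / (√289 · √720) = 0.24553.
θ ≈ 14.2°.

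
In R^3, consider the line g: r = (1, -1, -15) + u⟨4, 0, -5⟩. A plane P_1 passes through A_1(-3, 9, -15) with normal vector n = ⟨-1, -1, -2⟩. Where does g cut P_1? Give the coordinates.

P_1: n·r = n·A_1 gives -x - y - 2z = 24.
Substitute r = (1, -1, -15) + t(4, 0, -5) into the plane: 30 + 6t = 24, so t = -1.
Intersection: (1, -1, -15) + (-1)·(4, 0, -5) = (-3, -1, -10).

(-3, -1, -10)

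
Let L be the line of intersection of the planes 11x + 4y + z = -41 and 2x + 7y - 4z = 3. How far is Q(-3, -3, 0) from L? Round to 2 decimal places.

Direction of L: (11, 4, 1) × (2, 7, -4) = (-23, 46, 69).
A point on L: solving the two plane equations with x = -3 gives (-3, -1, -4).
Taking (-3, -1, -4) on L with direction v = (-23, 46, 69): w = Q − (-3, -1, -4) = (0, -2, 4), and w × v = (-322, -92, -46).
Distance = |w × v| / |v| = √114264 / √7406 ≈ 3.93.

3.93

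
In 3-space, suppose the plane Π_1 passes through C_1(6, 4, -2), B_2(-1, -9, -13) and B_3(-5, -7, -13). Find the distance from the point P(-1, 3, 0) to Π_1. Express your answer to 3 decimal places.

4.009

C_1B_2 = (-7, -13, -11), C_1B_3 = (-11, -11, -11); a normal to Π_1 is C_1B_2 × C_1B_3 = (22, 44, -66).
Using C_1: Π_1 has equation 22x + 44y - 66z = 440.
n·P − d = (22)·(-1) + (44)·(3) + (-66)·(0) − 440 = -330; |n| = √6776.
Distance = |-330| / √6776 = 330/√6776 ≈ 4.009.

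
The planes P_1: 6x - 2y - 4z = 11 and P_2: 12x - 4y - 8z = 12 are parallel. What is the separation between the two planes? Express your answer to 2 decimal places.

Rescale P_2 by 1/2: 6x - 2y - 4z = 6. Then distance = |11 − 6| / √56 ≈ 0.67.

0.67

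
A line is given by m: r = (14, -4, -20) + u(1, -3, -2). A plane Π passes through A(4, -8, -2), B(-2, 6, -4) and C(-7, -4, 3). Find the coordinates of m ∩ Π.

(10, 8, -12)

AB = (-6, 14, -2), AC = (-11, 4, 5); a normal to Π is AB × AC = (78, 52, 130).
Using A: Π has equation 78x + 52y + 130z = -364.
Substitute r = (14, -4, -20) + t(1, -3, -2) into the plane: -1716 + (-338)t = -364, so t = -4.
Intersection: (14, -4, -20) + (-4)·(1, -3, -2) = (10, 8, -12).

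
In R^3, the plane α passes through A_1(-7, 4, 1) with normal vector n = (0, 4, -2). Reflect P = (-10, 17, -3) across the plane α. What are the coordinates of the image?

α: n·r = n·A_1 gives 4y - 2z = 14.
λ = (n·P − d)/|n|² = (74 − 14)/20 = 3.
Reflection = P − 2λn = (-10, 17, -3) − 6·(0, 4, -2) = (-10, -7, 9).

(-10, -7, 9)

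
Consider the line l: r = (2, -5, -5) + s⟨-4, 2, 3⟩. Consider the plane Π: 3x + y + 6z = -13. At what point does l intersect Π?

Substitute r = (2, -5, -5) + t(-4, 2, 3) into the plane: -29 + 8t = -13, so t = 2.
Intersection: (2, -5, -5) + 2·(-4, 2, 3) = (-6, -1, 1).

(-6, -1, 1)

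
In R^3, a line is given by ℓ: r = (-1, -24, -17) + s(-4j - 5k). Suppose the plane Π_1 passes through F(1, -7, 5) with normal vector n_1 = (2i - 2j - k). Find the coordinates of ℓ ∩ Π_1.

Π_1: n_1·r = n_1·F gives 2x - 2y - z = 11.
Substitute r = (-1, -24, -17) + t(0, -4, -5) into the plane: 63 + 13t = 11, so t = -4.
Intersection: (-1, -24, -17) + (-4)·(0, -4, -5) = (-1, -8, 3).

(-1, -8, 3)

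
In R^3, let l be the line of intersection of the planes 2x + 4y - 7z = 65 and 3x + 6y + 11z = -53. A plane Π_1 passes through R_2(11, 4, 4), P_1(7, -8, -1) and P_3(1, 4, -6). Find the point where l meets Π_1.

Direction of l: (2, 4, -7) × (3, 6, 11) = (86, -43, 0).
A point on l: solving the two plane equations with x = -16 gives (-16, 12, -7).
R_2P_1 = (-4, -12, -5), R_2P_3 = (-10, 0, -10); a normal to Π_1 is R_2P_1 × R_2P_3 = (120, 10, -120).
Using R_2: Π_1 has equation 120x + 10y - 120z = 880.
Substitute r = (-16, 12, -7) + t(86, -43, 0) into the plane: -960 + 9890t = 880, so t = 8/43.
Intersection: (-16, 12, -7) + (8/43)·(86, -43, 0) = (0, 4, -7).

(0, 4, -7)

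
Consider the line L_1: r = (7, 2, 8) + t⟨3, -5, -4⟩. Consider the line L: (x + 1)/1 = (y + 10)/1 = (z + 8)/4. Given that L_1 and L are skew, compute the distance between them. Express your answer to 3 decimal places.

L has direction (1, 1, 4) through (-1, -10, -8).
Common perpendicular direction n = (3, -5, -4) × (1, 1, 4) = (-16, -16, 8).
With w = (-1, -10, -8) − (7, 2, 8) = (-8, -12, -16), w · n = 192.
Distance = |w · n| / |n| = |192| / √576 ≈ 8.000.

8.000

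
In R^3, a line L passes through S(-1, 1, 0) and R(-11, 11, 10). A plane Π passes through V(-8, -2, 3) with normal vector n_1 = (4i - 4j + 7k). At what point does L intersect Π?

A direction vector for L is R − S = (-10, 10, 10).
Π: n_1·r = n_1·V gives 4x - 4y + 7z = -3.
Substitute r = (-1, 1, 0) + t(-10, 10, 10) into the plane: -8 + (-10)t = -3, so t = -1/2.
Intersection: (-1, 1, 0) + (-1/2)·(-10, 10, 10) = (4, -4, -5).

(4, -4, -5)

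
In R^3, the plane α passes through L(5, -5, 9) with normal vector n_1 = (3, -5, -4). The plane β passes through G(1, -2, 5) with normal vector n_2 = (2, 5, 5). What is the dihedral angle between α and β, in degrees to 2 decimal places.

α: n_1·r = n_1·L gives 3x - 5y - 4z = 4.
β: n_2·r = n_2·G gives 2x + 5y + 5z = 17.
cos θ = |n₁·n₂| / (|n₁||n₂|) = |-39| / (√50 · √54).
θ = arccos(0.75056) ≈ 41.36°.

41.36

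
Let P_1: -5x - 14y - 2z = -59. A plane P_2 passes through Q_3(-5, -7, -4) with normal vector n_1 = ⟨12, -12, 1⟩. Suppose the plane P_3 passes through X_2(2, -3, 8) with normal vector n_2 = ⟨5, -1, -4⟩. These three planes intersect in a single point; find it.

P_2: n_1·r = n_1·Q_3 gives 12x - 12y + z = 20.
P_3: n_2·r = n_2·X_2 gives 5x - y - 4z = -19.
Solving the 3×3 linear system -5x - 14y - 2z = -59, 12x - 12y + z = 20, 5x - y - 4z = -19 (e.g. by elimination or Cramer's rule, determinant = -1083) gives (3, 2, 8).

(3, 2, 8)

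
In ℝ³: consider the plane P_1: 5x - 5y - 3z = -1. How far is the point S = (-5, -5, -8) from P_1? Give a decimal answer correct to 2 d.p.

n·S − d = (5)·(-5) + (-5)·(-5) + (-3)·(-8) − (-1) = 25; |n| = √59.
Distance = |25| / √59 = 25/√59 ≈ 3.25.

3.25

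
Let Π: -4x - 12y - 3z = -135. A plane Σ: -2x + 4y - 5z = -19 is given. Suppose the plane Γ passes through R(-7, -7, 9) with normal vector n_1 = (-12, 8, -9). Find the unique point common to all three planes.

(3, 8, 9)

Γ: n_1·r = n_1·R gives -12x + 8y - 9z = -53.
Solving the 3×3 linear system -4x - 12y - 3z = -135, -2x + 4y - 5z = -19, -12x + 8y - 9z = -53 (e.g. by elimination or Cramer's rule, determinant = -616) gives (3, 8, 9).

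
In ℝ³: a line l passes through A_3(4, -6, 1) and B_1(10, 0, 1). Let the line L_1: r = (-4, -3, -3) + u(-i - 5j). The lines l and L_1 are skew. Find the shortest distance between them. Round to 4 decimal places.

4.0000

A direction vector for l is B_1 − A_3 = (6, 6, 0).
Common perpendicular direction n = (6, 6, 0) × (-1, -5, 0) = (0, 0, -24).
With w = (-4, -3, -3) − (4, -6, 1) = (-8, 3, -4), w · n = 96.
Distance = |w · n| / |n| = |96| / √576 ≈ 4.0000.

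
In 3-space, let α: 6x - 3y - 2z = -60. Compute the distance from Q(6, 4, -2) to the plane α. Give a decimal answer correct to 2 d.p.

12.57

n·Q − d = (6)·(6) + (-3)·(4) + (-2)·(-2) − (-60) = 88; |n| = √49.
Distance = |88| / √49 = 88/√49 ≈ 12.57.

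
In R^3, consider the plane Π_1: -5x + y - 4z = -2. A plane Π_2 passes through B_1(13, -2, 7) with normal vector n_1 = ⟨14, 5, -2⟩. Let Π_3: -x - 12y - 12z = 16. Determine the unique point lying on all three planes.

Π_2: n_1·r = n_1·B_1 gives 14x + 5y - 2z = 158.
Solving the 3×3 linear system -5x + y - 4z = -2, 14x + 5y - 2z = 158, -x - 12y - 12z = 16 (e.g. by elimination or Cramer's rule, determinant = 1242) gives (8, 6, -8).

(8, 6, -8)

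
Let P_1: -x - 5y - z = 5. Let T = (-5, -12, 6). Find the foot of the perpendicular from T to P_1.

(-3, -2, 8)

Foot = T − λn with λ = (n·T − d)/|n|² = (59 − 5)/27 = 2.
Foot = (-5, -12, 6) − 2·(-1, -5, -1) = (-3, -2, 8).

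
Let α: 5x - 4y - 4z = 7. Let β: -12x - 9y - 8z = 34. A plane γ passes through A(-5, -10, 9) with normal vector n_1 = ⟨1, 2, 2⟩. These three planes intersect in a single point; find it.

(-1, 2, -5)

γ: n_1·r = n_1·A gives x + 2y + 2z = -7.
Solving the 3×3 linear system 5x - 4y - 4z = 7, -12x - 9y - 8z = 34, x + 2y + 2z = -7 (e.g. by elimination or Cramer's rule, determinant = -14) gives (-1, 2, -5).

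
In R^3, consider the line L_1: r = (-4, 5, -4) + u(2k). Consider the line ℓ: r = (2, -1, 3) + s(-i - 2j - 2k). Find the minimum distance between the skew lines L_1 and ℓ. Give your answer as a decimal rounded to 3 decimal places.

8.050

Common perpendicular direction n = (0, 0, 2) × (-1, -2, -2) = (4, -2, 0).
With w = (2, -1, 3) − (-4, 5, -4) = (6, -6, 7), w · n = 36.
Distance = |w · n| / |n| = |36| / √20 ≈ 8.050.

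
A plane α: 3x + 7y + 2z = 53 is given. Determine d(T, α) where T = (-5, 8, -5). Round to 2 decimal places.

2.79

n·T − d = (3)·(-5) + (7)·(8) + (2)·(-5) − 53 = -22; |n| = √62.
Distance = |-22| / √62 = 22/√62 ≈ 2.79.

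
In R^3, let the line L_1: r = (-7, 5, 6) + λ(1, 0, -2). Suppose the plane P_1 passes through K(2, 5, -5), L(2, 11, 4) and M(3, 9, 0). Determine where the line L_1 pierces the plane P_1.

KL = (0, 6, 9), KM = (1, 4, 5); a normal to P_1 is KL × KM = (-6, 9, -6).
Using K: P_1 has equation -6x + 9y - 6z = 63.
Substitute r = (-7, 5, 6) + t(1, 0, -2) into the plane: 51 + 6t = 63, so t = 2.
Intersection: (-7, 5, 6) + 2·(1, 0, -2) = (-5, 5, 2).

(-5, 5, 2)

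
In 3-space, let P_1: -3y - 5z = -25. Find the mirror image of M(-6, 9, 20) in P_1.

λ = (n·M − d)/|n|² = (-127 − (-25))/34 = -3.
Reflection = M − 2λn = (-6, 9, 20) − (-6)·(0, -3, -5) = (-6, -9, -10).

(-6, -9, -10)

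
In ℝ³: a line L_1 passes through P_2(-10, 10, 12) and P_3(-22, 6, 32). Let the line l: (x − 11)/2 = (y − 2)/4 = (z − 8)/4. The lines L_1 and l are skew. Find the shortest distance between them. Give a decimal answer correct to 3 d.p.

18.791

A direction vector for L_1 is P_3 − P_2 = (-12, -4, 20).
l has direction (2, 4, 4) through (11, 2, 8).
Common perpendicular direction n = (-12, -4, 20) × (2, 4, 4) = (-96, 88, -40).
With w = (11, 2, 8) − (-10, 10, 12) = (21, -8, -4), w · n = -2560.
Distance = |w · n| / |n| = |-2560| / √18560 ≈ 18.791.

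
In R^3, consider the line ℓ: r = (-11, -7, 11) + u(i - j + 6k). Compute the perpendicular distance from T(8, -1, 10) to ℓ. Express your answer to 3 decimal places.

Taking (-11, -7, 11) on ℓ with direction v = (1, -1, 6): w = T − (-11, -7, 11) = (19, 6, -1), and w × v = (35, -115, -25).
Distance = |w × v| / |v| = √15075 / √38 ≈ 19.918.

19.918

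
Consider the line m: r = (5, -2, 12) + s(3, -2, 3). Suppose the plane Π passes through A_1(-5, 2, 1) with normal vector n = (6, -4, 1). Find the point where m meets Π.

Π: n·r = n·A_1 gives 6x - 4y + z = -37.
Substitute r = (5, -2, 12) + t(3, -2, 3) into the plane: 50 + 29t = -37, so t = -3.
Intersection: (5, -2, 12) + (-3)·(3, -2, 3) = (-4, 4, 3).

(-4, 4, 3)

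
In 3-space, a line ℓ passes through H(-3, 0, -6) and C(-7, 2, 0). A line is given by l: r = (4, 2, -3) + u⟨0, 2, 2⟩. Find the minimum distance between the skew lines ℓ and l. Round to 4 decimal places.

4.6188

A direction vector for ℓ is C − H = (-4, 2, 6).
Common perpendicular direction n = (-4, 2, 6) × (0, 2, 2) = (-8, 8, -8).
With w = (4, 2, -3) − (-3, 0, -6) = (7, 2, 3), w · n = -64.
Distance = |w · n| / |n| = |-64| / √192 ≈ 4.6188.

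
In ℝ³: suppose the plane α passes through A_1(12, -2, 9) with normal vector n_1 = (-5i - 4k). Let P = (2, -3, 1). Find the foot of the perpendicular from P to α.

(12, -3, 9)

α: n_1·r = n_1·A_1 gives -5x - 4z = -96.
Foot = P − λn with λ = (n·P − d)/|n|² = (-14 − (-96))/41 = 2.
Foot = (2, -3, 1) − 2·(-5, 0, -4) = (12, -3, 9).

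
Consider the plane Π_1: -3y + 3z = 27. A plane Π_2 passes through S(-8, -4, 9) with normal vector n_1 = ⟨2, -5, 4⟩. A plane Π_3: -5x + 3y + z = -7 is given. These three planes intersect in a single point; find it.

(0, -4, 5)

Π_2: n_1·r = n_1·S gives 2x - 5y + 4z = 40.
Solving the 3×3 linear system -3y + 3z = 27, 2x - 5y + 4z = 40, -5x + 3y + z = -7 (e.g. by elimination or Cramer's rule, determinant = 9) gives (0, -4, 5).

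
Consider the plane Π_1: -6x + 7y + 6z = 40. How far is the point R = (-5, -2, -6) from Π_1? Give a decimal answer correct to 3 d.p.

n·R − d = (-6)·(-5) + (7)·(-2) + (6)·(-6) − 40 = -60; |n| = √121.
Distance = |-60| / √121 = 60/√121 ≈ 5.455.

5.455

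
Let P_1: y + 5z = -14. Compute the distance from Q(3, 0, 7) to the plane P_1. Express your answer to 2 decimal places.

9.61

n·Q − d = (0)·(3) + (1)·(0) + (5)·(7) − (-14) = 49; |n| = √26.
Distance = |49| / √26 = 49/√26 ≈ 9.61.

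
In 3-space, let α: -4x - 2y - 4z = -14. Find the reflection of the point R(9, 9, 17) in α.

λ = (n·R − d)/|n|² = (-122 − (-14))/36 = -3.
Reflection = R − 2λn = (9, 9, 17) − (-6)·(-4, -2, -4) = (-15, -3, -7).

(-15, -3, -7)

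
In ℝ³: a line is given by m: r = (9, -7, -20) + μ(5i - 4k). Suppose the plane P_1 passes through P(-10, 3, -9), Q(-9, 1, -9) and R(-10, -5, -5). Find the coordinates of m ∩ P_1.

PQ = (1, -2, 0), PR = (0, -8, 4); a normal to P_1 is PQ × PR = (-8, -4, -8).
Using P: P_1 has equation -8x - 4y - 8z = 140.
Substitute r = (9, -7, -20) + t(5, 0, -4) into the plane: 116 + (-8)t = 140, so t = -3.
Intersection: (9, -7, -20) + (-3)·(5, 0, -4) = (-6, -7, -8).

(-6, -7, -8)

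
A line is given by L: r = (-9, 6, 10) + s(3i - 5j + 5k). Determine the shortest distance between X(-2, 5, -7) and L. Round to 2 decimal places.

Taking (-9, 6, 10) on L with direction v = (3, -5, 5): w = X − (-9, 6, 10) = (7, -1, -17), and w × v = (-90, -86, -32).
Distance = |w × v| / |v| = √16520 / √59 ≈ 16.73.

16.73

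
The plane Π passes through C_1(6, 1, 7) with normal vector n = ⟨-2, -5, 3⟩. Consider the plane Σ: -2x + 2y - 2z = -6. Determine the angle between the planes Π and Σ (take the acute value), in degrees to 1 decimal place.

55.8

Π: n·r = n·C_1 gives -2x - 5y + 3z = 4.
cos θ = |n₁·n₂| / (|n₁||n₂|) = |-12| / (√38 · √12).
θ = arccos(0.56195) ≈ 55.8°.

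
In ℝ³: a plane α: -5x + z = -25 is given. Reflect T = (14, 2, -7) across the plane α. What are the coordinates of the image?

(-6, 2, -3)

λ = (n·T − d)/|n|² = (-77 − (-25))/26 = -2.
Reflection = T − 2λn = (14, 2, -7) − (-4)·(-5, 0, 1) = (-6, 2, -3).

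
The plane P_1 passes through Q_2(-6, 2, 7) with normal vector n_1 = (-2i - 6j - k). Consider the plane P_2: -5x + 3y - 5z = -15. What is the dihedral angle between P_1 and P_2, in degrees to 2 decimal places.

86.50

P_1: n_1·r = n_1·Q_2 gives -2x - 6y - z = -7.
cos θ = |n₁·n₂| / (|n₁||n₂|) = |-3| / (√41 · √59).
θ = arccos(0.06100) ≈ 86.50°.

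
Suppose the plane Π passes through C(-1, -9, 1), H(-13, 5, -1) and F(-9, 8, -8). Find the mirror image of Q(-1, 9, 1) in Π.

(-13, -3, -11)

CH = (-12, 14, -2), CF = (-8, 17, -9); a normal to Π is CH × CF = (-92, -92, -92).
Using C: Π has equation -92x - 92y - 92z = 828.
λ = (n·Q − d)/|n|² = (-828 − 828)/25392 = -3/46.
Reflection = Q − 2λn = (-1, 9, 1) − (-3/23)·(-92, -92, -92) = (-13, -3, -11).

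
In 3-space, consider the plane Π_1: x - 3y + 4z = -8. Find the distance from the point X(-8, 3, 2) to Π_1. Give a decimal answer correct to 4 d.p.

0.1961

n·X − d = (1)·(-8) + (-3)·(3) + (4)·(2) − (-8) = -1; |n| = √26.
Distance = |-1| / √26 = 1/√26 ≈ 0.1961.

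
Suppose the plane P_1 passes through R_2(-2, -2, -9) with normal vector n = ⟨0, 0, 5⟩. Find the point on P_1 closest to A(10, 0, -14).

P_1: n·r = n·R_2 gives 5z = -45.
Foot = A − λn with λ = (n·A − d)/|n|² = (-70 − (-45))/25 = -1.
Foot = (10, 0, -14) − (-1)·(0, 0, 5) = (10, 0, -9).

(10, 0, -9)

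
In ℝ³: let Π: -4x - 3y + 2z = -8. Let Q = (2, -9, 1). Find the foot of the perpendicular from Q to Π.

Foot = Q − λn with λ = (n·Q − d)/|n|² = (21 − (-8))/29 = 1.
Foot = (2, -9, 1) − 1·(-4, -3, 2) = (6, -6, -1).

(6, -6, -1)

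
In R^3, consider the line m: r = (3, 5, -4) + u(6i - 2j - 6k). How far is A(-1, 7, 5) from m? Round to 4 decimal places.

3.5393

Taking (3, 5, -4) on m with direction v = (6, -2, -6): w = A − (3, 5, -4) = (-4, 2, 9), and w × v = (6, 30, -4).
Distance = |w × v| / |v| = √952 / √76 ≈ 3.5393.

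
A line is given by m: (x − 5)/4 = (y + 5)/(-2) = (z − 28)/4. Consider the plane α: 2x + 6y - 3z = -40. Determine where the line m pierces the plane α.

(-11, 3, 12)

m has direction (4, -2, 4) through (5, -5, 28).
Substitute r = (5, -5, 28) + t(4, -2, 4) into the plane: -104 + (-16)t = -40, so t = -4.
Intersection: (5, -5, 28) + (-4)·(4, -2, 4) = (-11, 3, 12).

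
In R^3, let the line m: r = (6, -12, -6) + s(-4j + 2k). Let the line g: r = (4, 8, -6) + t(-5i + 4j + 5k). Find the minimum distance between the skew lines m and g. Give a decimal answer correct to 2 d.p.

Common perpendicular direction n = (0, -4, 2) × (-5, 4, 5) = (-28, -10, -20).
With w = (4, 8, -6) − (6, -12, -6) = (-2, 20, 0), w · n = -144.
Distance = |w · n| / |n| = |-144| / √1284 ≈ 4.02.

4.02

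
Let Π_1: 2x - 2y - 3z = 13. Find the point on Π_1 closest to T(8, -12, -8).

(2, -6, 1)

Foot = T − λn with λ = (n·T − d)/|n|² = (64 − 13)/17 = 3.
Foot = (8, -12, -8) − 3·(2, -2, -3) = (2, -6, 1).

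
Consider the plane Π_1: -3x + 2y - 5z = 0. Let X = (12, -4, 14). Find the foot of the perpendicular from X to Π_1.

(3, 2, -1)

Foot = X − λn with λ = (n·X − d)/|n|² = (-114 − 0)/38 = -3.
Foot = (12, -4, 14) − (-3)·(-3, 2, -5) = (3, 2, -1).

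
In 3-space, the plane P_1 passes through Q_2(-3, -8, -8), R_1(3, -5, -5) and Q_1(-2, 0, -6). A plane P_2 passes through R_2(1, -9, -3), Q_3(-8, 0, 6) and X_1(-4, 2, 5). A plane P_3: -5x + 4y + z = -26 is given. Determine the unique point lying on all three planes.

Q_2R_1 = (6, 3, 3), Q_2Q_1 = (1, 8, 2); a normal to P_1 is Q_2R_1 × Q_2Q_1 = (-18, -9, 45).
Using Q_2: P_1 has equation -18x - 9y + 45z = -234.
R_2Q_3 = (-9, 9, 9), R_2X_1 = (-5, 11, 8); a normal to P_2 is R_2Q_3 × R_2X_1 = (-27, 27, -54).
Using R_2: P_2 has equation -27x + 27y - 54z = -108.
Solving the 3×3 linear system -18x - 9y + 45z = -234, -27x + 27y - 54z = -108, -5x + 4y + z = -26 (e.g. by elimination or Cramer's rule, determinant = -5832) gives (10, 6, 0).

(10, 6, 0)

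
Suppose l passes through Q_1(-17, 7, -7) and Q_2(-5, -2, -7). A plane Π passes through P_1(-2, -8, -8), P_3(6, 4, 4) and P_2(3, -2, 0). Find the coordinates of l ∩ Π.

(-1, -5, -7)

A direction vector for l is Q_2 − Q_1 = (12, -9, 0).
P_1P_3 = (8, 12, 12), P_1P_2 = (5, 6, 8); a normal to Π is P_1P_3 × P_1P_2 = (24, -4, -12).
Using P_1: Π has equation 24x - 4y - 12z = 80.
Substitute r = (-17, 7, -7) + t(12, -9, 0) into the plane: -352 + 324t = 80, so t = 4/3.
Intersection: (-17, 7, -7) + (4/3)·(12, -9, 0) = (-1, -5, -7).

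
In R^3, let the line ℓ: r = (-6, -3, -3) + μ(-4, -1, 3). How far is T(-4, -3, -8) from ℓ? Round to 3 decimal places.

Taking (-6, -3, -3) on ℓ with direction v = (-4, -1, 3): w = T − (-6, -3, -3) = (2, 0, -5), and w × v = (-5, 14, -2).
Distance = |w × v| / |v| = √225 / √26 ≈ 2.942.

2.942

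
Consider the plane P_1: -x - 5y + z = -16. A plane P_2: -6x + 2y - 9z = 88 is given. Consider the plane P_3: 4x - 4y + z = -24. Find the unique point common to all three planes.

(-2, 2, -8)

Solving the 3×3 linear system -x - 5y + z = -16, -6x + 2y - 9z = 88, 4x - 4y + z = -24 (e.g. by elimination or Cramer's rule, determinant = 200) gives (-2, 2, -8).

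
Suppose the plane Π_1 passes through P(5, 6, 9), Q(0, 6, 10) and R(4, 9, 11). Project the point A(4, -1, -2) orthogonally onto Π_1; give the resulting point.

PQ = (-5, 0, 1), PR = (-1, 3, 2); a normal to Π_1 is PQ × PR = (-3, 9, -15).
Using P: Π_1 has equation -3x + 9y - 15z = -96.
Foot = A − λn with λ = (n·A − d)/|n|² = (9 − (-96))/315 = 1/3.
Foot = (4, -1, -2) − (1/3)·(-3, 9, -15) = (5, -4, 3).

(5, -4, 3)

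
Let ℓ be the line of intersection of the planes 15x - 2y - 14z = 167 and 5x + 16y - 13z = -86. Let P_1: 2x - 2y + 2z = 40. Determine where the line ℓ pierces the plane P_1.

Direction of ℓ: (15, -2, -14) × (5, 16, -13) = (250, 125, 250).
A point on ℓ: solving the two plane equations with x = 15 gives (15, -6, 5).
Substitute r = (15, -6, 5) + t(250, 125, 250) into the plane: 52 + 750t = 40, so t = -2/125.
Intersection: (15, -6, 5) + (-2/125)·(250, 125, 250) = (11, -8, 1).

(11, -8, 1)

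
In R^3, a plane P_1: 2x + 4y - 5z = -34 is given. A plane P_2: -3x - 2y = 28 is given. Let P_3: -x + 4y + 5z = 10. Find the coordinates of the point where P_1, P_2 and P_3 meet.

(-8, -2, 2)

Solving the 3×3 linear system 2x + 4y - 5z = -34, -3x - 2y = 28, -x + 4y + 5z = 10 (e.g. by elimination or Cramer's rule, determinant = 110) gives (-8, -2, 2).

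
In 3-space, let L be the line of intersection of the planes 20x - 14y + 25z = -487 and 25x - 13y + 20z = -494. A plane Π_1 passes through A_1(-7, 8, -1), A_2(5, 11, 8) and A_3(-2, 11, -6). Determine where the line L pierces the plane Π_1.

Direction of L: (20, -14, 25) × (25, -13, 20) = (45, 225, 90).
A point on L: solving the two plane equations with x = -9 gives (-9, 13, -5).
A_1A_2 = (12, 3, 9), A_1A_3 = (5, 3, -5); a normal to Π_1 is A_1A_2 × A_1A_3 = (-42, 105, 21).
Using A_1: Π_1 has equation -42x + 105y + 21z = 1113.
Substitute r = (-9, 13, -5) + t(45, 225, 90) into the plane: 1638 + 23625t = 1113, so t = -1/45.
Intersection: (-9, 13, -5) + (-1/45)·(45, 225, 90) = (-10, 8, -7).

(-10, 8, -7)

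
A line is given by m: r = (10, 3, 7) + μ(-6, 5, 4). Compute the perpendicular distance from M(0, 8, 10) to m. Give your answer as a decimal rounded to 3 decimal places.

Taking (10, 3, 7) on m with direction v = (-6, 5, 4): w = M − (10, 3, 7) = (-10, 5, 3), and w × v = (5, 22, -20).
Distance = |w × v| / |v| = √909 / √77 ≈ 3.436.

3.436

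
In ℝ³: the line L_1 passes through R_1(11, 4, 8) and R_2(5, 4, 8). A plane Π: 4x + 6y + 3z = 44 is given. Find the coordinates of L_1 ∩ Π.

A direction vector for L_1 is R_2 − R_1 = (-6, 0, 0).
Substitute r = (11, 4, 8) + t(-6, 0, 0) into the plane: 92 + (-24)t = 44, so t = 2.
Intersection: (11, 4, 8) + 2·(-6, 0, 0) = (-1, 4, 8).

(-1, 4, 8)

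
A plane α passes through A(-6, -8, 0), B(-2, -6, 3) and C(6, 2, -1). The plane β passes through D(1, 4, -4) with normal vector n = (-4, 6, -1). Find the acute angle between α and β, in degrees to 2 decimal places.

25.71

AB = (4, 2, 3), AC = (12, 10, -1); a normal to α is AB × AC = (-32, 40, 16).
Using A: α has equation -32x + 40y + 16z = -128.
β: n·r = n·D gives -4x + 6y - z = 24.
cos θ = |n₁·n₂| / (|n₁||n₂|) = |352| / (√2880 · √53).
θ = arccos(0.90097) ≈ 25.71°.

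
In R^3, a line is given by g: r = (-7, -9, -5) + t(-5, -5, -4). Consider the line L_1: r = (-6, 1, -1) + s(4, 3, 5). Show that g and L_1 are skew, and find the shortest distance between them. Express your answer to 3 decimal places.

Common perpendicular direction n = (-5, -5, -4) × (4, 3, 5) = (-13, 9, 5).
With w = (-6, 1, -1) − (-7, -9, -5) = (1, 10, 4), w · n = 97.
Since n ≠ 0 the lines are not parallel, and w · n = 97 ≠ 0 so they do not intersect; hence they are skew.
Distance = |w · n| / |n| = |97| / √275 ≈ 5.849.

5.849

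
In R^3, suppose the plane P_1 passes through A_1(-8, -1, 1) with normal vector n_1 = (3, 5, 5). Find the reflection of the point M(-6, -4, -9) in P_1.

P_1: n_1·r = n_1·A_1 gives 3x + 5y + 5z = -24.
λ = (n·M − d)/|n|² = (-83 − (-24))/59 = -1.
Reflection = M − 2λn = (-6, -4, -9) − (-2)·(3, 5, 5) = (0, 6, 1).

(0, 6, 1)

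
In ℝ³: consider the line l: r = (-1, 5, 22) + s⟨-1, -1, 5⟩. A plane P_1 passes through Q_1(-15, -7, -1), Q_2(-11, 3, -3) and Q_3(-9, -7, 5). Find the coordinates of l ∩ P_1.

(2, 8, 7)

Q_1Q_2 = (4, 10, -2), Q_1Q_3 = (6, 0, 6); a normal to P_1 is Q_1Q_2 × Q_1Q_3 = (60, -36, -60).
Using Q_1: P_1 has equation 60x - 36y - 60z = -588.
Substitute r = (-1, 5, 22) + t(-1, -1, 5) into the plane: -1560 + (-324)t = -588, so t = -3.
Intersection: (-1, 5, 22) + (-3)·(-1, -1, 5) = (2, 8, 7).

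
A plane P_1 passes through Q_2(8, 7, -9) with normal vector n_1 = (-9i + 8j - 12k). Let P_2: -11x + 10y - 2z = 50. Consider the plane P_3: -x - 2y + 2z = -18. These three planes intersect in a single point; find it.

(0, 4, -5)

P_1: n_1·r = n_1·Q_2 gives -9x + 8y - 12z = 92.
Solving the 3×3 linear system -9x + 8y - 12z = 92, -11x + 10y - 2z = 50, -x - 2y + 2z = -18 (e.g. by elimination or Cramer's rule, determinant = -336) gives (0, 4, -5).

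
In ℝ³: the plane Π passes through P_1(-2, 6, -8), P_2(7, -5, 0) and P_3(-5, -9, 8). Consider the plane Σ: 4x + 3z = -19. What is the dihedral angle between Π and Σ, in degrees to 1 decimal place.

P_1P_2 = (9, -11, 8), P_1P_3 = (-3, -15, 16); a normal to Π is P_1P_2 × P_1P_3 = (-56, -168, -168).
Using P_1: Π has equation -56x - 168y - 168z = 448.
cos θ = |n₁·n₂| / (|n₁||n₂|) = |-728| / (√59584 · √25).
θ = arccos(0.59648) ≈ 53.4°.

53.4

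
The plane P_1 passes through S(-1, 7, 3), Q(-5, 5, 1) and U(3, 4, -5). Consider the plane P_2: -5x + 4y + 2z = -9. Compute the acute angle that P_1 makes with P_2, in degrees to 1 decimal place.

SQ = (-4, -2, -2), SU = (4, -3, -8); a normal to P_1 is SQ × SU = (10, -40, 20).
Using S: P_1 has equation 10x - 40y + 20z = -230.
cos θ = |n₁·n₂| / (|n₁||n₂|) = |-170| / (√2100 · √45).
θ = arccos(0.55301) ≈ 56.4°.

56.4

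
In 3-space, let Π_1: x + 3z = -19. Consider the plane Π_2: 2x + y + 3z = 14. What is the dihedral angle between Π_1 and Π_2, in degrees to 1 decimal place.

cos θ = |n₁·n₂| / (|n₁||n₂|) = |11| / (√10 · √14).
θ = arccos(0.92967) ≈ 21.6°.

21.6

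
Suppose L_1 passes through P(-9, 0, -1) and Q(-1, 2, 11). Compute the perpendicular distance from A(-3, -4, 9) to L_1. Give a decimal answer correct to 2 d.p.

A direction vector for L_1 is Q − P = (8, 2, 12).
Taking (-9, 0, -1) on L_1 with direction v = (8, 2, 12): w = A − (-9, 0, -1) = (6, -4, 10), and w × v = (-68, 8, 44).
Distance = |w × v| / |v| = √6624 / √212 ≈ 5.59.

5.59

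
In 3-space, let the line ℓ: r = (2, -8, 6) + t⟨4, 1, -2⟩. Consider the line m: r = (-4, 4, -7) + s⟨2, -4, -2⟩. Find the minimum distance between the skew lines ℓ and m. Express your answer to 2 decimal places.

16.30

Common perpendicular direction n = (4, 1, -2) × (2, -4, -2) = (-10, 4, -18).
With w = (-4, 4, -7) − (2, -8, 6) = (-6, 12, -13), w · n = 342.
Distance = |w · n| / |n| = |342| / √440 ≈ 16.30.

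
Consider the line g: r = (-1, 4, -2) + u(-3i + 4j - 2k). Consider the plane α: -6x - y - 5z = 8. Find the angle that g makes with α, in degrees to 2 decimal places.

34.47

sin θ = |n·v| / (|n||v|) = |24| / (√62 · √29) = 0.56600.
θ ≈ 34.47°.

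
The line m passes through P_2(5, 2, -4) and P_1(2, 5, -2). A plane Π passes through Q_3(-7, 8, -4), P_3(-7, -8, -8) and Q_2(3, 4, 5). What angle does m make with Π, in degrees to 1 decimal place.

A direction vector for m is P_1 − P_2 = (-3, 3, 2).
Q_3P_3 = (0, -16, -4), Q_3Q_2 = (10, -4, 9); a normal to Π is Q_3P_3 × Q_3Q_2 = (-160, -40, 160).
Using Q_3: Π has equation -160x - 40y + 160z = 160.
sin θ = |n·v| / (|n||v|) = |680| / (√52800 · √22) = 0.63093.
θ ≈ 39.1°.

39.1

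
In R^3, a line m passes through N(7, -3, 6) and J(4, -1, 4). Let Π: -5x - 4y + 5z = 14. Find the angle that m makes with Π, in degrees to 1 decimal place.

A direction vector for m is J − N = (-3, 2, -2).
sin θ = |n·v| / (|n||v|) = |-3| / (√66 · √17) = 0.08956.
θ ≈ 5.1°.

5.1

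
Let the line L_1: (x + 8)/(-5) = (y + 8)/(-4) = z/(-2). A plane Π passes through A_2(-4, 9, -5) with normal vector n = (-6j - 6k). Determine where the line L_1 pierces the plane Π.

L_1 has direction (-5, -4, -2) through (-8, -8, 0).
Π: n·r = n·A_2 gives -6y - 6z = -24.
Substitute r = (-8, -8, 0) + t(-5, -4, -2) into the plane: 48 + 36t = -24, so t = -2.
Intersection: (-8, -8, 0) + (-2)·(-5, -4, -2) = (2, 0, 4).

(2, 0, 4)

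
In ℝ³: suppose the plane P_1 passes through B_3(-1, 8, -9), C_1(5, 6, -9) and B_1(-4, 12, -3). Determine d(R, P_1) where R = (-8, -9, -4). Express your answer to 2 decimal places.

B_3C_1 = (6, -2, 0), B_3B_1 = (-3, 4, 6); a normal to P_1 is B_3C_1 × B_3B_1 = (-12, -36, 18).
Using B_3: P_1 has equation -12x - 36y + 18z = -438.
n·R − d = (-12)·(-8) + (-36)·(-9) + (18)·(-4) − (-438) = 786; |n| = √1764.
Distance = |786| / √1764 = 786/√1764 ≈ 18.71.

18.71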